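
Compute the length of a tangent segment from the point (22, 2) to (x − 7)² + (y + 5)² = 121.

Centre (7, −5), r² = 121. |PO|² = (15)² + (7)² = 274.
By the tangent–radius right angle, tangent length = √(|PO|² − r²) = √153 = 3√17.

3√17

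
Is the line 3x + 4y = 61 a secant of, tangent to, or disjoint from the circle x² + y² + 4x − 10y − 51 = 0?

Centre (−2, 5), r² = 80. Distance² from centre to line = (−47)²/25 = 2209/25.
Since d² > r², the line lies outside the circle.

disjoint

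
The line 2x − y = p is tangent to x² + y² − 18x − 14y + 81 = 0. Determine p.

Tangency holds when the distance from the centre (9, 7) to the line equals the radius 7:
|2·9 − 1·7 − p| / √5 = 7
|p − (11)| = 7√5.

p = 11 ± 7√5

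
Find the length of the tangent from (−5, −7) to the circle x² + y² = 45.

With centre O = (0, 0), |OP|² = 74 and r² = 45.
By the tangent–radius right angle, tangent length = √(|PO|² − r²) = √29.

√29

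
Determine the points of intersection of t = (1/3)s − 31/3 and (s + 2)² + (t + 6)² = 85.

Substitute t = (−31 + s)/3:
10s² + 10s − 560 = 0  ⟹  s² + s − 56 = 0
s = 7 or s = −8, giving (7, −8) and (−8, −13).

(−8, −13) and (7, −8)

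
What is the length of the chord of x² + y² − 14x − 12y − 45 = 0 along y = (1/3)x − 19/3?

Substitute y = (−19 + x)/3:
10x² − 200x + 640 = 0  ⟹  x² − 20x + 64 = 0
x = 16 or x = 4, giving (16, −1) and (4, −5).
Chord length = distance between (16, −1) and (4, −5) = √160 = 4√10.

4√10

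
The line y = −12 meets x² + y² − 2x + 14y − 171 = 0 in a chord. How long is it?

28

Substitute y = −12:
x² − 2x − 195 = 0
x = 15 or x = −13, giving (15, −12) and (−13, −12).
|(15, −12) − (−13, −12)| = √((28)² + (0)²) = 28.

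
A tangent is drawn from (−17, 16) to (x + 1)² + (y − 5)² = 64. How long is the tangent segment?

√313

With centre O = (−1, 5), |OP|² = 377 and r² = 64.
By the tangent–radius right angle, tangent length = √(|PO|² − r²) = √313.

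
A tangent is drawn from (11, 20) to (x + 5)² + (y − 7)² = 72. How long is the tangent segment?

With centre O = (−5, 7), |OP|² = 425 and r² = 72.
Power of the point: PT² = |PO|² − r² = 353, so PT = √353.

√353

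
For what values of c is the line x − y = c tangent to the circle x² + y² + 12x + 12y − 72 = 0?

Tangency holds when the distance from the centre (−6, −6) to the line equals the radius 12:
|1·(−6) − 1·(−6) − c| / √2 = 12
|c| = 12√2.

c = ±12√2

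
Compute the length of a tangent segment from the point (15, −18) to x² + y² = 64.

With centre O = (0, 0), |OP|² = 549 and r² = 64.
By the tangent–radius right angle, tangent length = √(|PO|² − r²) = √485.

√485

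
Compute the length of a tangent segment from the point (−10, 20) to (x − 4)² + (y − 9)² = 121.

14

Centre (4, 9), r² = 121. |PO|² = (−14)² + (11)² = 317.
Power of the point: PT² = |PO|² − r² = 196, so PT = 14.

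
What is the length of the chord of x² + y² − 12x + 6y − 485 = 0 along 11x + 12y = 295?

2√265

Centre (6, −3), r² = 530. Perpendicular distance d from centre to line = |−265| / √265 = 265/√265.
Chord = 2√(r² − d²) = 2·√(265) = 2√265.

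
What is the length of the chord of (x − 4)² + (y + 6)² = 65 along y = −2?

14

The distance from (4, −6) to the line is 4, and r² = 65.
Half the chord is √(r² − d²) = √(49), so the full chord is 14.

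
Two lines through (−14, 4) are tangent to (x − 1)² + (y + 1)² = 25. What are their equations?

A line y − (4) = m(x − (−14)) is tangent when its distance from (1, −1) is 5:
[m·(15) − (−5)]² = 25(m² + 1)
4m² + 3m = 0, so m = 0 or m = −3/4.
Through (−14, 4) these give y = 4 and 3x + 4y = −26.

y = 4 and 3x + 4y = −26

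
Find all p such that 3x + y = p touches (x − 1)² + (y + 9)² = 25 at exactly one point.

p = −6 ± 5√10

The line touches the circle iff its distance from (1, −9) is 5:
|3·1 + 1·(−9) − p| / √10 = 5
|p − (−6)| = 5√10.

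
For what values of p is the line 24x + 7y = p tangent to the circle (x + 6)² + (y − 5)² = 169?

p = −434 or p = 216

Tangency holds when the distance from the centre (−6, 5) to the line equals the radius 13:
|24·(−6) + 7·5 − p| / √625 = 13
|p − (−109)| = 13·25, so p = 216 or p = −434.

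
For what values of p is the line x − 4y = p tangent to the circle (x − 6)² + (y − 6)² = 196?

p = −18 ± 14√17

The line touches the circle iff its distance from (6, 6) is 14:
|1·6 − 4·6 − p| / √17 = 14
|p − (−18)| = 14√17.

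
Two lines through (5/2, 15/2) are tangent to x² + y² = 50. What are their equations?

Let a tangent through (5/2, 15/2) have slope m. Its distance from (0, 0) must equal 5√2:
[m·(−5/2) − (−15/2)]² = 50(m² + 1)
7m² + 6m − 1 = 0, so m = 1/7 or m = −1.
Through (5/2, 15/2) these give x − 7y = −50 and x + y = 10.

x − 7y = −50 and x + y = 10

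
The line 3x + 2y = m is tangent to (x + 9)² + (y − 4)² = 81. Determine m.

Tangency holds when the distance from the centre (−9, 4) to the line equals the radius 9:
|3·(−9) + 2·4 − m| / √13 = 9
|m − (−19)| = 9√13.

m = −19 ± 9√13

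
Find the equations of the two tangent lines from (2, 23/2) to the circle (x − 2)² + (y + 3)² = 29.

Write the tangent as mx − y + (23/2 − m·(2)) = 0 and set its distance from the centre to √29:
[m·(0) − (−29/2)]² = 29(m² + 1)
4m² − 25 = 0, so m = −5/2 or m = 5/2.
Through (2, 23/2) these give 5x + 2y = 33 and 5x − 2y = −13.

5x + 2y = 33 and 5x − 2y = −13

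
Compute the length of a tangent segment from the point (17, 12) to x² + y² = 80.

√353

The centre is (0, 0) and r = 4√5. The square of the distance from P to the centre is 289 + 144 = 433.
By the tangent–radius right angle, tangent length = √(|PO|² − r²) = √353.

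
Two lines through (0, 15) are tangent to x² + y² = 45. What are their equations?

2x − y = −15 and 2x + y = 15

A line y − (15) = m(x − (0)) is tangent when its distance from (0, 0) is 3√5:
(0m − (−15))² = 45(m² + 1)
m² − 4 = 0, so m = 2 or m = −2.
Through (0, 15) these give 2x − y = −15 and 2x + y = 15.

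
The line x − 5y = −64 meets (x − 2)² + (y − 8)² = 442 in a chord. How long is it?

8√26

The distance from (2, 8) to the line is 26/√26, and r² = 442.
Half the chord is √(r² − d²) = √(416), so the full chord is 8√26.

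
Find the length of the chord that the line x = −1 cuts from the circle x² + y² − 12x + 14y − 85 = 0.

The line gives x = −1. Substituting into the circle:
y² + 14y − 72 = 0
y = 4 or y = −18, giving (−1, 4) and (−1, −18).
|(−1, 4) − (−1, −18)| = √((0)² + (22)²) = 22.

22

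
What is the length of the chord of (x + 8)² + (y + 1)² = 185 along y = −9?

22

From the line, y = −9. Substituting:
x² + 16x − 57 = 0
x = 3 or x = −19, giving (3, −9) and (−19, −9).
|(3, −9) − (−19, −9)| = √((22)² + (0)²) = 22.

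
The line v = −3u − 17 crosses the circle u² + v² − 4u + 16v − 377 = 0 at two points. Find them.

Express v = −3u − 17 and substitute into the circle:
10u² + 50u − 360 = 0  ⟹  u² + 5u − 36 = 0
u = 4 or u = −9, giving (4, −29) and (−9, 10).

(−9, 10) and (4, −29)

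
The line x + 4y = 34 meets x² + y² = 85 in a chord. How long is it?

2√17

Centre (0, 0), r² = 85. Perpendicular distance d from centre to line = |−34| / √17 = 34/√17.
Half the chord is √(r² − d²) = √(17), so the full chord is 2√17.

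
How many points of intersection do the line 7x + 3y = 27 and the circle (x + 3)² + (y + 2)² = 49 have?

0

Centre (−3, −2), r² = 49. Distance² from centre to line = (−54)²/58 = 1458/29.
Since d² > r², the line lies outside the circle.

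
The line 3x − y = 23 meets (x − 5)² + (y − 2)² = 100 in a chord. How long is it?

6√10

From the line, y = 3x − 23. Substituting:
10x² − 160x + 550 = 0  ⟹  x² − 16x + 55 = 0
x = 11 or x = 5, giving (11, 10) and (5, −8).
|(11, 10) − (5, −8)| = √((6)² + (18)²) = 6√10.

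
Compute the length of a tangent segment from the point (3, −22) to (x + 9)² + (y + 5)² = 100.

With centre O = (−9, −5), |OP|² = 433 and r² = 100.
The tangent meets the radius at right angles, so tangent² = |PO|² − r² = 433 − 100 = 333.

3√37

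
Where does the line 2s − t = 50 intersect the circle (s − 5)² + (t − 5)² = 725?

(15, −20) and (31, 12)

Substitute t = 2s − 50:
5s² − 230s + 2325 = 0  ⟹  s² − 46s + 465 = 0
s = 31 or s = 15, giving (31, 12) and (15, −20).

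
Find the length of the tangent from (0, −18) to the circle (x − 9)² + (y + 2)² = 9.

The centre is (9, −2) and r = 3. The square of the distance from P to the centre is 81 + 256 = 337.
By the tangent–radius right angle, tangent length = √(|PO|² − r²) = √328 = 2√82.

2√82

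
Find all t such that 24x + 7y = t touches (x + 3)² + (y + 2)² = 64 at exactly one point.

t = −286 or t = 114

Tangency holds when the distance from the centre (−3, −2) to the line equals the radius 8:
|24·(−3) + 7·(−2) − t| / √625 = 8
|t − (−86)| = 8·25, so t = 114 or t = −286.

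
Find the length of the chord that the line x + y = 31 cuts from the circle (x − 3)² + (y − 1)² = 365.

√2

Centre (3, 1), r² = 365. Perpendicular distance d from centre to line = |−27| / √2 = 27/√2.
Chord = 2√(r² − d²) = 2·√(1/2) = √2.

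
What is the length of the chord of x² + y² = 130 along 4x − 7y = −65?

2√65

Centre (0, 0), r² = 130. Perpendicular distance d from centre to line = |65| / √65 = 65/√65.
Chord = 2√(r² − d²) = 2·√(65) = 2√65.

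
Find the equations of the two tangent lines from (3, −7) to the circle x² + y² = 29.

2x + 5y = −29 and 5x − 2y = 29

Let a tangent through (3, −7) have slope m. Its distance from (0, 0) must equal √29:
[m·(−3) − (7)]² = 29(m² + 1)
10m² − 21m − 10 = 0, so m = −2/5 or m = 5/2.
Through (3, −7) these give 2x + 5y = −29 and 5x − 2y = 29.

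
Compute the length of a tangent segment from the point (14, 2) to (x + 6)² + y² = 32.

2√93

The centre is (−6, 0) and r = 4√2. The square of the distance from P to the centre is 400 + 4 = 404.
The tangent meets the radius at right angles, so tangent² = |PO|² − r² = 404 − 32 = 372.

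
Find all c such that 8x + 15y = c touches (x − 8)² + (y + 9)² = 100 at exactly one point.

Tangency holds when the distance from the centre (8, −9) to the line equals the radius 10:
|8·8 + 15·(−9) − c| / √289 = 10
|c − (−71)| = 10·17, so c = 99 or c = −241.

c = −241 or c = 99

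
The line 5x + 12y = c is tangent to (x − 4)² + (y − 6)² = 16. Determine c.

The line touches the circle iff its distance from (4, 6) is 4:
|5·4 + 12·6 − c| / √169 = 4
|c − (92)| = 4·13, so c = 144 or c = 40.

c = 40 or c = 144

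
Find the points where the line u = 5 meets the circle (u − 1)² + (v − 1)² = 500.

(5, −21) and (5, 23)

The line gives u = 5. Substituting into the circle:
v² − 2v − 483 = 0
v = 23 or v = −21, giving (5, 23) and (5, −21).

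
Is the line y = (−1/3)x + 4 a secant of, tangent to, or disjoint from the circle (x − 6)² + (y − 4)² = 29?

secant

Centre (6, 4), r² = 29. Distance² from centre to line = (6)²/10 = 18/5.
Since d² < r², the line cuts the circle twice.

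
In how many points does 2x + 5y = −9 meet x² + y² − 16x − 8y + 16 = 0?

0

Substituting the line into the circle gives 29x² − 284x + 841 = 0.
Δ = 80656 − 97556 = −16900.
No real roots: the line does not meet the circle.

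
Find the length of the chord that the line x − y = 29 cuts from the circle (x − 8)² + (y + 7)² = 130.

8√2

The distance from (8, −7) to the line is 14/√2, and r² = 130.
Chord = 2√(r² − d²) = 2·√(32) = 8√2.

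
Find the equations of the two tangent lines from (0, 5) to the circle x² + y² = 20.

x + 2y = 10 and x − 2y = −10

Write the tangent as mx − y + (5 − m·(0)) = 0 and set its distance from the centre to 2√5:
(0m − (−5))² = 20(m² + 1)
4m² − 1 = 0, so m = −1/2 or m = 1/2.
With m = −1/2: x + 2y = 10. With m = 1/2: x − 2y = −10.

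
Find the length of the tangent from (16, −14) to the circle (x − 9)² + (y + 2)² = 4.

Centre (9, −2), r² = 4. |PO|² = (7)² + (−12)² = 193.
The tangent meets the radius at right angles, so tangent² = |PO|² − r² = 193 − 4 = 189.

3√21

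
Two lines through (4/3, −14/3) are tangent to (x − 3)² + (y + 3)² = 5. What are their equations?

x + 2y = −8 and 2x + y = −2

Write the tangent as mx − y + (−14/3 − m·(4/3)) = 0 and set its distance from the centre to √5:
(5/3m − (5/3))² = 5(m² + 1)
2m² + 5m + 2 = 0, so m = −1/2 or m = −2.
With m = −1/2: x + 2y = −8. With m = −2: 2x + y = −2.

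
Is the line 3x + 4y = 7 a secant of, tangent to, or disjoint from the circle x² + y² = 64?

secant

Substituting the line into the circle gives 25x² − 42x − 975 = 0.
Δ = 1764 − (−97500) = 99264.
Two real roots: the line is a secant.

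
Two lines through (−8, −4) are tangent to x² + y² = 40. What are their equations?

A line y − (−4) = m(x − (−8)) is tangent when its distance from (0, 0) is 2√10:
(8m − (4))² = 40(m² + 1)
3m² − 8m − 3 = 0, so m = −1/3 or m = 3.
Through (−8, −4) these give x + 3y = −20 and 3x − y = −20.

x + 3y = −20 and 3x − y = −20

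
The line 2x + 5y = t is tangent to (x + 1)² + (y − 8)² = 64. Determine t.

t = 38 ± 8√29

The line touches the circle iff its distance from (−1, 8) is 8:
|2·(−1) + 5·8 − t| / √29 = 8
|t − (38)| = 8√29.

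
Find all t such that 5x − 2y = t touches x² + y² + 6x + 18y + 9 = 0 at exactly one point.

The line touches the circle iff its distance from (−3, −9) is 9:
|5·(−3) − 2·(−9) − t| / √29 = 9
|t − (3)| = 9√29.

t = 3 ± 9√29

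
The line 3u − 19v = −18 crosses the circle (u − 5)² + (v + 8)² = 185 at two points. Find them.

(−6, 0) and (13, 3)

From the line, v = (18 + 3u)/19. Substituting:
370u² − 2590u − 28860 = 0  ⟹  u² − 7u − 78 = 0
u = 13 or u = −6, giving (13, 3) and (−6, 0).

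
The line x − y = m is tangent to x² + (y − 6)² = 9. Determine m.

m = −6 ± 3√2

The line touches the circle iff its distance from (0, 6) is 3:
|1·0 − 1·6 − m| / √2 = 3
|m − (−6)| = 3√2.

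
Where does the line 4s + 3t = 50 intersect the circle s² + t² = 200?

From the line, t = (50 − 4s)/3. Substituting:
25s² − 400s + 700 = 0  ⟹  s² − 16s + 28 = 0
s = 14 or s = 2, giving (14, −2) and (2, 14).

(2, 14) and (14, −2)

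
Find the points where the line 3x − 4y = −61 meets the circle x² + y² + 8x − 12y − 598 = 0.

(−27, −5) and (13, 25)

Substitute y = (61 + 3x)/4:
25x² + 350x − 8775 = 0  ⟹  x² + 14x − 351 = 0
x = 13 or x = −27, giving (13, 25) and (−27, −5).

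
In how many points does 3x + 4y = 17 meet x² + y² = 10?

d² = (3·0 + 4·0 − (17))²/25 = 289/25; r² = 10.
Since d² > r², the line lies outside the circle.

0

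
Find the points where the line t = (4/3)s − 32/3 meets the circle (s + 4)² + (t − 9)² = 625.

(−4, −16) and (20, 16)

Express t = (−32 + 4s)/3 and substitute into the circle:
25s² − 400s − 2000 = 0  ⟹  s² − 16s − 80 = 0
s = 20 or s = −4, giving (20, 16) and (−4, −16).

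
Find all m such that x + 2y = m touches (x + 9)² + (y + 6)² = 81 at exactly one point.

Tangency holds when the distance from the centre (−9, −6) to the line equals the radius 9:
|1·(−9) + 2·(−6) − m| / √5 = 9
|m − (−21)| = 9√5.

m = −21 ± 9√5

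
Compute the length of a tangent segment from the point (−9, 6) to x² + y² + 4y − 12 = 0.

√129

With centre O = (0, −2), |OP|² = 145 and r² = 16.
Power of the point: PT² = |PO|² − r² = 129, so PT = √129.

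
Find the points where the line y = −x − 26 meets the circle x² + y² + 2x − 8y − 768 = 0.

From the line, y = −x − 26. Substituting:
2x² + 62x + 116 = 0  ⟹  x² + 31x + 58 = 0
x = −2 or x = −29, giving (−2, −24) and (−29, 3).

(−29, 3) and (−2, −24)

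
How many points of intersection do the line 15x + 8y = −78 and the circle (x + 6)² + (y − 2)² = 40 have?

2

Substituting the line into the circle gives 289x² + 3588x + 8580 = 0.
Δ = 12873744 − 9918480 = 2955264.
Two real roots: the line is a secant.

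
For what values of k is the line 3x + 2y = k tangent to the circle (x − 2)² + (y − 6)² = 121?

k = 18 ± 11√13

Tangency holds when the distance from the centre (2, 6) to the line equals the radius 11:
|3·2 + 2·6 − k| / √13 = 11
|k − (18)| = 11√13.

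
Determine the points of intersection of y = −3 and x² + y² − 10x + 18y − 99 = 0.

(−8, −3) and (18, −3)

Substitute y = −3:
x² − 10x − 144 = 0
x = 18 or x = −8, giving (18, −3) and (−8, −3).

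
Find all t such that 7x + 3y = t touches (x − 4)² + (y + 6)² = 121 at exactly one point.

For a tangent, require d(centre, line) = r = 11.
|7·4 + 3·(−6) − t| / √58 = 11
|t − (10)| = 11√58.

t = 10 ± 11√58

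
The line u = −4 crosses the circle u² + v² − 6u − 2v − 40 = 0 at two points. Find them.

(−4, 0) and (−4, 2)

The line gives u = −4. Substituting into the circle:
v² − 2v = 0
v = 2 or v = 0, giving (−4, 2) and (−4, 0).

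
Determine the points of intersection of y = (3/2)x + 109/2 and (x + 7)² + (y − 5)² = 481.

(−27, 14) and (−23, 20)

Substitute y = (109 + 3x)/2:
13x² + 650x + 8073 = 0  ⟹  x² + 50x + 621 = 0
x = −23 or x = −27, giving (−23, 20) and (−27, 14).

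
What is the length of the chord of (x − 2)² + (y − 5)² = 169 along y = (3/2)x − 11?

6√13

Express y = (−22 + 3x)/2 and substitute into the circle:
13x² − 208x + 364 = 0  ⟹  x² − 16x + 28 = 0
x = 14 or x = 2, giving (14, 10) and (2, −8).
|(14, 10) − (2, −8)| = √((12)² + (18)²) = 6√13.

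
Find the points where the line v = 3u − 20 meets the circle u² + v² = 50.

(5, −5) and (7, 1)

Express v = 3u − 20 and substitute into the circle:
10u² − 120u + 350 = 0  ⟹  u² − 12u + 35 = 0
u = 7 or u = 5, giving (7, 1) and (5, −5).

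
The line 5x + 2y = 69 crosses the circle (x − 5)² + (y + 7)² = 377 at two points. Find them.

Substitute y = (69 − 5x)/2:
29x² − 870x + 5481 = 0  ⟹  x² − 30x + 189 = 0
x = 21 or x = 9, giving (21, −18) and (9, 12).

(9, 12) and (21, −18)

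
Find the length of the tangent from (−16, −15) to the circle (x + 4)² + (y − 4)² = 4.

√501

Centre (−4, 4), r² = 4. |PO|² = (−12)² + (−19)² = 505.
By the tangent–radius right angle, tangent length = √(|PO|² − r²) = √501.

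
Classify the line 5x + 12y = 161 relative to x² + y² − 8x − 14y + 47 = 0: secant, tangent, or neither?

neither

d² = (5·4 + 12·7 − (161))²/169 = 3249/169; r² = 18.
Since d² > r², the line lies outside the circle.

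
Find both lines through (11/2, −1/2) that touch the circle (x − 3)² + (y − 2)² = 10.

x − 3y = 7 and 3x − y = 17

A line y − (−1/2) = m(x − (11/2)) is tangent when its distance from (3, 2) is √10:
[m·(−5/2) − (5/2)]² = 10(m² + 1)
3m² − 10m + 3 = 0, so m = 1/3 or m = 3.
With m = 1/3: x − 3y = 7. With m = 3: 3x − y = 17.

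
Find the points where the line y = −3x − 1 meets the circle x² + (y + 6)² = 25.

Express y = −3x − 1 and substitute into the circle:
10x² − 30x = 0  ⟹  x² − 3x = 0
x = 3 or x = 0, giving (3, −10) and (0, −1).

(0, −1) and (3, −10)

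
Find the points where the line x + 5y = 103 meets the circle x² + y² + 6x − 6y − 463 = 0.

(−12, 23) and (13, 18)

From the line, y = (103 − x)/5. Substituting:
26x² − 26x − 4056 = 0  ⟹  x² − x − 156 = 0
x = 13 or x = −12, giving (13, 18) and (−12, 23).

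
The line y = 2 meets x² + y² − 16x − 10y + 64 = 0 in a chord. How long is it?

Substitute y = 2:
x² − 16x + 48 = 0
x = 12 or x = 4, giving (12, 2) and (4, 2).
|(12, 2) − (4, 2)| = √((8)² + (0)²) = 8.

8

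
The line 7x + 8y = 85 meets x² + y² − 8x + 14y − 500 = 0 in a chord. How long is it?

Centre (4, −7), r² = 565. Perpendicular distance d from centre to line = |−113| / √113 = 113/√113.
Half the chord is √(r² − d²) = √(452), so the full chord is 4√113.

4√113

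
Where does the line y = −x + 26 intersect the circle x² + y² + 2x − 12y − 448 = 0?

(−2, 28) and (21, 5)

Express y = −x + 26 and substitute into the circle:
2x² − 38x − 84 = 0  ⟹  x² − 19x − 42 = 0
x = 21 or x = −2, giving (21, 5) and (−2, 28).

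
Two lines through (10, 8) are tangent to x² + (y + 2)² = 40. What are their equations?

x − 3y = −14 and 3x − y = 22

Let a tangent through (10, 8) have slope m. Its distance from (0, −2) must equal 2√10:
(−10m − (−10))² = 40(m² + 1)
3m² − 10m + 3 = 0, so m = 1/3 or m = 3.
Through (10, 8) these give x − 3y = −14 and 3x − y = 22.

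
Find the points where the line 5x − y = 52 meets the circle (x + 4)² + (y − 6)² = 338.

Express y = 5x − 52 and substitute into the circle:
26x² − 572x + 3042 = 0  ⟹  x² − 22x + 117 = 0
x = 13 or x = 9, giving (13, 13) and (9, −7).

(9, −7) and (13, 13)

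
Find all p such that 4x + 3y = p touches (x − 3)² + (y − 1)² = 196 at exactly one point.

p = −55 or p = 85

The line touches the circle iff its distance from (3, 1) is 14:
|4·3 + 3·1 − p| / √25 = 14
|p − (15)| = 14·5, so p = 85 or p = −55.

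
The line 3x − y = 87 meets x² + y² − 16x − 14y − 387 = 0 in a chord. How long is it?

2√10

From the line, y = 3x − 87. Substituting:
10x² − 580x + 8400 = 0  ⟹  x² − 58x + 840 = 0
x = 30 or x = 28, giving (30, 3) and (28, −3).
Chord length = distance between (30, 3) and (28, −3) = √40 = 2√10.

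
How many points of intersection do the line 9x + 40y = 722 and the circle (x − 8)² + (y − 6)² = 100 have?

1

Substituting the line into the circle gives 1681x² − 34276x + 174724 = 0.
Δ = 1174844176 − 1174844176 = 0.
A repeated root: the line is tangent.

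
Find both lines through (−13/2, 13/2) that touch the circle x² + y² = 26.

x + 5y = 26 and 5x + y = −26

Let a tangent through (−13/2, 13/2) have slope m. Its distance from (0, 0) must equal √26:
(13/2m − (−13/2))² = 26(m² + 1)
5m² + 26m + 5 = 0, so m = −1/5 or m = −5.
With m = −1/5: x + 5y = 26. With m = −5: 5x + y = −26.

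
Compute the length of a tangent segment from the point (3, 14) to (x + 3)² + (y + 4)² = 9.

3√39

The centre is (−3, −4) and r = 3. The square of the distance from P to the centre is 36 + 324 = 360.
Power of the point: PT² = |PO|² − r² = 351, so PT = 3√39.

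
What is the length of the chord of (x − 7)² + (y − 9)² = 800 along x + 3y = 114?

8√10

From the line, y = (114 − x)/3. Substituting:
10x² − 300x + 810 = 0  ⟹  x² − 30x + 81 = 0
x = 27 or x = 3, giving (27, 29) and (3, 37).
Chord length = distance between (27, 29) and (3, 37) = √640 = 8√10.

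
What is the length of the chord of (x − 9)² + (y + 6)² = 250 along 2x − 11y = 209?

From the line, y = (−209 + 2x)/11. Substituting:
125x² − 2750x = 0  ⟹  x² − 22x = 0
x = 22 or x = 0, giving (22, −15) and (0, −19).
Chord length = distance between (22, −15) and (0, −19) = √500 = 10√5.

10√5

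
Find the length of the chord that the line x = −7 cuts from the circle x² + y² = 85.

12

Centre (0, 0), r² = 85. Perpendicular distance d from centre to line = |7| / √1 = 7.
Half the chord is √(r² − d²) = √(36), so the full chord is 12.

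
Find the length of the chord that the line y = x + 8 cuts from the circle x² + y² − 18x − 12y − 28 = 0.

Centre (9, 6), r² = 145. Perpendicular distance d from centre to line = |11| / √2 = 11/√2.
Half the chord is √(r² − d²) = √(169/2), so the full chord is 13√2.

13√2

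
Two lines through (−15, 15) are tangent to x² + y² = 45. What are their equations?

2x + y = −15 and x + 2y = 15

Write the tangent as mx − y + (15 − m·(−15)) = 0 and set its distance from the centre to 3√5:
(15m − (−15))² = 45(m² + 1)
2m² + 5m + 2 = 0, so m = −2 or m = −1/2.
With m = −2: 2x + y = −15. With m = −1/2: x + 2y = 15.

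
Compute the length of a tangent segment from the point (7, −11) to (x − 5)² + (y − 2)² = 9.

Centre (5, 2), r² = 9. |PO|² = (2)² + (−13)² = 173.
By the tangent–radius right angle, tangent length = √(|PO|² − r²) = √164 = 2√41.

2√41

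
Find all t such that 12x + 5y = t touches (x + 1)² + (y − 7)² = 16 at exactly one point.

t = −29 or t = 75

For a tangent, require d(centre, line) = r = 4.
|12·(−1) + 5·7 − t| / √169 = 4
|t − (23)| = 4·13, so t = 75 or t = −29.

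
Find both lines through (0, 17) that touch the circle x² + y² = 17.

Let a tangent through (0, 17) have slope m. Its distance from (0, 0) must equal √17:
[m·(0) − (−17)]² = 17(m² + 1)
m² − 16 = 0, so m = 4 or m = −4.
With m = 4: 4x − y = −17. With m = −4: 4x + y = 17.

4x − y = −17 and 4x + y = 17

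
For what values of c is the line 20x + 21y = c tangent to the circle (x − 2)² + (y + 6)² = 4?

For a tangent, require d(centre, line) = r = 2.
|20·2 + 21·(−6) − c| / √841 = 2
|c − (−86)| = 2·29, so c = −28 or c = −144.

c = −144 or c = −28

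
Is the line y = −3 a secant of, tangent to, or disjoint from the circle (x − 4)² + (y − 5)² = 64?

tangent

Substituting the line into the circle gives x² − 8x + 16 = 0.
Discriminant = (−8)² − 4·1·(16) = 0.
A repeated root: the line is tangent.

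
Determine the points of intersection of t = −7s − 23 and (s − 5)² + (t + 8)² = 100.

From the line, t = −7s − 23. Substituting:
50s² + 200s + 150 = 0  ⟹  s² + 4s + 3 = 0
s = −1 or s = −3, giving (−1, −16) and (−3, −2).

(−3, −2) and (−1, −16)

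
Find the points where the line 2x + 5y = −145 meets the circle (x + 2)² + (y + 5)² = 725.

(−25, −19) and (5, −31)

Substitute y = (−145 − 2x)/5:
29x² + 580x − 3625 = 0  ⟹  x² + 20x − 125 = 0
x = 5 or x = −25, giving (5, −31) and (−25, −19).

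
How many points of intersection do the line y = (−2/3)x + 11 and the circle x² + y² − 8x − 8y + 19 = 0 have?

1

Substituting the line into the circle gives 13x² − 156x + 468 = 0.
Discriminant = (−156)² − 4·13·(468) = 0.
A repeated root: the line is tangent.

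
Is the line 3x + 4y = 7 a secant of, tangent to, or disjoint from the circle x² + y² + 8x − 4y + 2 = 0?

d² = (3·(−4) + 4·2 − (7))²/25 = 121/25; r² = 18.
Since d² < r², the line cuts the circle twice.

secant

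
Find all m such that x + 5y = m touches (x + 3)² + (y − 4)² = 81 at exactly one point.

m = 17 ± 9√26

The line touches the circle iff its distance from (−3, 4) is 9:
|1·(−3) + 5·4 − m| / √26 = 9
|m − (17)| = 9√26.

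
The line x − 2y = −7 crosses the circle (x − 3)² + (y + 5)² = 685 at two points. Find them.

(−23, −8) and (21, 14)

Substitute y = (7 + x)/2:
5x² + 10x − 2415 = 0  ⟹  x² + 2x − 483 = 0
x = 21 or x = −23, giving (21, 14) and (−23, −8).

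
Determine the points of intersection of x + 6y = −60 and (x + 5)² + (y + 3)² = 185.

(−18, −7) and (6, −11)

Express y = (−60 − x)/6 and substitute into the circle:
37x² + 444x − 3996 = 0  ⟹  x² + 12x − 108 = 0
x = 6 or x = −18, giving (6, −11) and (−18, −7).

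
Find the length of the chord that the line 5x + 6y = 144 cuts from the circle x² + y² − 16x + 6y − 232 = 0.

2√61

Centre (8, −3), r² = 305. Perpendicular distance d from centre to line = |−122| / √61 = 122/√61.
Half the chord is √(r² − d²) = √(61), so the full chord is 2√61.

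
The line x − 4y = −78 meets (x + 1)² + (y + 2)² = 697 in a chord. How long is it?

8√17

The distance from (−1, −2) to the line is 85/√17, and r² = 697.
Half the chord is √(r² − d²) = √(272), so the full chord is 8√17.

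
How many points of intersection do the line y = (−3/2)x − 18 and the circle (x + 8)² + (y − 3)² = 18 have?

Substituting the line into the circle gives 13x² + 316x + 1948 = 0.
Δ = 99856 − 101296 = −1440.
No real roots: the line does not meet the circle.

0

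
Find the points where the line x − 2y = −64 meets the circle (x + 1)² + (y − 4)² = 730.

(−22, 21) and (−2, 31)

Substitute y = (64 + x)/2:
5x² + 120x + 220 = 0  ⟹  x² + 24x + 44 = 0
x = −2 or x = −22, giving (−2, 31) and (−22, 21).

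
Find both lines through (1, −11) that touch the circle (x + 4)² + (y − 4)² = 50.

7x − y = 18 and x + y = −10

Write the tangent as mx − y + (−11 − m·(1)) = 0 and set its distance from the centre to 5√2:
[m·(−5) − (15)]² = 50(m² + 1)
m² − 6m − 7 = 0, so m = 7 or m = −1.
Through (1, −11) these give 7x − y = 18 and x + y = −10.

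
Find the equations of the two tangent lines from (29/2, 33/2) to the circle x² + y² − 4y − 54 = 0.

A line y − (33/2) = m(x − (29/2)) is tangent when its distance from (0, 2) is √58:
[m·(−29/2) − (−29/2)]² = 58(m² + 1)
21m² − 58m + 21 = 0, so m = 3/7 or m = 7/3.
Through (29/2, 33/2) these give 3x − 7y = −72 and 7x − 3y = 52.

3x − 7y = −72 and 7x − 3y = 52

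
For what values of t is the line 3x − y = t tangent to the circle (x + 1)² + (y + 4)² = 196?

Tangency holds when the distance from the centre (−1, −4) to the line equals the radius 14:
|3·(−1) − 1·(−4) − t| / √10 = 14
|t − (1)| = 14√10.

t = 1 ± 14√10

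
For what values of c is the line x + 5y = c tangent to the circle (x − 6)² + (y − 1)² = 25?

c = 11 ± 5√26

Tangency holds when the distance from the centre (6, 1) to the line equals the radius 5:
|1·6 + 5·1 − c| / √26 = 5
|c − (11)| = 5√26.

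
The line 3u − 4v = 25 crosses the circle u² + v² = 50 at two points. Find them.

(−1, −7) and (7, −1)

From the line, v = (−25 + 3u)/4. Substituting:
25u² − 150u − 175 = 0  ⟹  u² − 6u − 7 = 0
u = 7 or u = −1, giving (7, −1) and (−1, −7).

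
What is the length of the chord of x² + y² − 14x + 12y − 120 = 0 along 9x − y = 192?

The distance from (7, −6) to the line is 123/√82, and r² = 205.
Half the chord is √(r² − d²) = √(41/2), so the full chord is √82.

√82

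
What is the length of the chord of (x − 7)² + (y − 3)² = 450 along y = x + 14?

The distance from (7, 3) to the line is 18/√2, and r² = 450.
Half the chord is √(r² − d²) = √(288), so the full chord is 24√2.

24√2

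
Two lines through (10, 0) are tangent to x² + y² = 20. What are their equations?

Write the tangent as mx − y + (0 − m·(10)) = 0 and set its distance from the centre to 2√5:
(−10m − (0))² = 20(m² + 1)
4m² − 1 = 0, so m = −1/2 or m = 1/2.
With m = −1/2: x + 2y = 10. With m = 1/2: x − 2y = 10.

x + 2y = 10 and x − 2y = 10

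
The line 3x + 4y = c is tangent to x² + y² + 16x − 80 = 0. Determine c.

The line touches the circle iff its distance from (−8, 0) is 12:
|3·(−8) + 4·0 − c| / √25 = 12
|c − (−24)| = 12·5, so c = 36 or c = −84.

c = −84 or c = 36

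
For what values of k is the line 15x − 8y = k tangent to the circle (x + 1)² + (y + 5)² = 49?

For a tangent, require d(centre, line) = r = 7.
|15·(−1) − 8·(−5) − k| / √289 = 7
|k − (25)| = 7·17, so k = 144 or k = −94.

k = −94 or k = 144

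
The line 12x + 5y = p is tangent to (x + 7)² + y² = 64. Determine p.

The line touches the circle iff its distance from (−7, 0) is 8:
|12·(−7) + 5·0 − p| / √169 = 8
|p − (−84)| = 8·13, so p = 20 or p = −188.

p = −188 or p = 20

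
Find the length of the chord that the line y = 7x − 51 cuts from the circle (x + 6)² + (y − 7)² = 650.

From the line, y = 7x − 51. Substituting:
50x² − 800x + 2750 = 0  ⟹  x² − 16x + 55 = 0
x = 11 or x = 5, giving (11, 26) and (5, −16).
Chord length = distance between (11, 26) and (5, −16) = √1800 = 30√2.

30√2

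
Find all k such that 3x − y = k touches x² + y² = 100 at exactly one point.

k = ±10√10

For a tangent, require d(centre, line) = r = 10.
|3·0 − 1·0 − k| / √10 = 10
|k| = 10√10.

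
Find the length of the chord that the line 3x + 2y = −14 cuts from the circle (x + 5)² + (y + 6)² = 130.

6√13

The distance from (−5, −6) to the line is 13/√13, and r² = 130.
Half the chord is √(r² − d²) = √(117), so the full chord is 6√13.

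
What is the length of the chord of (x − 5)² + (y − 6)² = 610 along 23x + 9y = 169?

2√610

Substitute y = (169 − 23x)/9:
610x² − 6100x − 34160 = 0  ⟹  x² − 10x − 56 = 0
x = 14 or x = −4, giving (14, −17) and (−4, 29).
Chord length = distance between (14, −17) and (−4, 29) = √2440 = 2√610.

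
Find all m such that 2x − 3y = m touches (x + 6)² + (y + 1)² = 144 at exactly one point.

m = −9 ± 12√13

For a tangent, require d(centre, line) = r = 12.
|2·(−6) − 3·(−1) − m| / √13 = 12
|m − (−9)| = 12√13.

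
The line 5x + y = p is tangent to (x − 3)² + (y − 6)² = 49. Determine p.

Tangency holds when the distance from the centre (3, 6) to the line equals the radius 7:
|5·3 + 1·6 − p| / √26 = 7
|p − (21)| = 7√26.

p = 21 ± 7√26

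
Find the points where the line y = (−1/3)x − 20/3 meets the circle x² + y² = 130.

(−11, −3) and (7, −9)

Express y = (−20 − x)/3 and substitute into the circle:
10x² + 40x − 770 = 0  ⟹  x² + 4x − 77 = 0
x = 7 or x = −11, giving (7, −9) and (−11, −3).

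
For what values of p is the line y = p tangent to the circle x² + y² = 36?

p = −6 or p = 6

The line touches the circle iff its distance from (0, 0) is 6:
|0·0 + 1·0 − p| / √1 = 6
|p| = 6, so p = 6 or p = −6.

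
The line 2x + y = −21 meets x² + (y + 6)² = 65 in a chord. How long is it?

4√5

Substitute y = −2x − 21:
5x² + 60x + 160 = 0  ⟹  x² + 12x + 32 = 0
x = −4 or x = −8, giving (−4, −13) and (−8, −5).
Chord length = distance between (−4, −13) and (−8, −5) = √80 = 4√5.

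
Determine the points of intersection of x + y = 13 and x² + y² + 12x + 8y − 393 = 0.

(−4, 17) and (15, −2)

Substitute y = −x + 13:
2x² − 22x − 120 = 0  ⟹  x² − 11x − 60 = 0
x = 15 or x = −4, giving (15, −2) and (−4, 17).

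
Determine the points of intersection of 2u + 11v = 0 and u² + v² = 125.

(−11, 2) and (11, −2)

Express v = (−2u)/11 and substitute into the circle:
125u² − 15125 = 0  ⟹  u² − 121 = 0
u = 11 or u = −11, giving (11, −2) and (−11, 2).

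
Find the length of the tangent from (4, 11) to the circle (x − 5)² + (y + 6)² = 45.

7√5

Centre (5, −6), r² = 45. |PO|² = (−1)² + (17)² = 290.
The tangent meets the radius at right angles, so tangent² = |PO|² − r² = 290 − 45 = 245.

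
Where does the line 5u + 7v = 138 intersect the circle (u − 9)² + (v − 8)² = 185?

(1, 19) and (22, 4)

Substitute v = (138 − 5u)/7:
74u² − 1702u + 1628 = 0  ⟹  u² − 23u + 22 = 0
u = 22 or u = 1, giving (22, 4) and (1, 19).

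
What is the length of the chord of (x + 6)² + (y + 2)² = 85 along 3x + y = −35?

5√10

Express y = −3x − 35 and substitute into the circle:
10x² + 210x + 1040 = 0  ⟹  x² + 21x + 104 = 0
x = −8 or x = −13, giving (−8, −11) and (−13, 4).
|(−8, −11) − (−13, 4)| = √((5)² + (−15)²) = 5√10.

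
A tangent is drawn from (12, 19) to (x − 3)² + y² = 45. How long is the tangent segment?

√397

Centre (3, 0), r² = 45. |PO|² = (9)² + (19)² = 442.
The tangent meets the radius at right angles, so tangent² = |PO|² − r² = 442 − 45 = 397.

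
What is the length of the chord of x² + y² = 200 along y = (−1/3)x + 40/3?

Centre (0, 0), r² = 200. Perpendicular distance d from centre to line = |−40| / √10 = 40/√10.
Half the chord is √(r² − d²) = √(40), so the full chord is 4√10.

4√10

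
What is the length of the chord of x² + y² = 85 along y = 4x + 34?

2√17

Express y = 4x + 34 and substitute into the circle:
17x² + 272x + 1071 = 0  ⟹  x² + 16x + 63 = 0
x = −7 or x = −9, giving (−7, 6) and (−9, −2).
Chord length = distance between (−7, 6) and (−9, −2) = √68 = 2√17.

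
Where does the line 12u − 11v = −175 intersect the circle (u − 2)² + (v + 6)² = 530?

Substitute v = (175 + 12u)/11:
265u² + 5300u − 5565 = 0  ⟹  u² + 20u − 21 = 0
u = 1 or u = −21, giving (1, 17) and (−21, −7).

(−21, −7) and (1, 17)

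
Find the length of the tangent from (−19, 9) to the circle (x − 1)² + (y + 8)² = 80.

The centre is (1, −8) and r = 4√5. The square of the distance from P to the centre is 400 + 289 = 689.
By the tangent–radius right angle, tangent length = √(|PO|² − r²) = √609.

√609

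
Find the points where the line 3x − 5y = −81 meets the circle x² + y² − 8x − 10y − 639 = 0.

(−22, 3) and (18, 27)

Substitute y = (81 + 3x)/5:
34x² + 136x − 13464 = 0  ⟹  x² + 4x − 396 = 0
x = 18 or x = −22, giving (18, 27) and (−22, 3).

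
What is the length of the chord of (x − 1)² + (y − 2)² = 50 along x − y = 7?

6√2

Substitute y = x − 7:
2x² − 20x + 32 = 0  ⟹  x² − 10x + 16 = 0
x = 8 or x = 2, giving (8, 1) and (2, −5).
|(8, 1) − (2, −5)| = √((6)² + (6)²) = 6√2.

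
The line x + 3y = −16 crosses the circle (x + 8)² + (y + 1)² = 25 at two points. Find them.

From the line, y = (−16 − x)/3. Substituting:
10x² + 170x + 520 = 0  ⟹  x² + 17x + 52 = 0
x = −4 or x = −13, giving (−4, −4) and (−13, −1).

(−13, −1) and (−4, −4)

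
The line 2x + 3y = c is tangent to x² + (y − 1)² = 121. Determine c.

c = 3 ± 11√13

Tangency holds when the distance from the centre (0, 1) to the line equals the radius 11:
|2·0 + 3·1 − c| / √13 = 11
|c − (3)| = 11√13.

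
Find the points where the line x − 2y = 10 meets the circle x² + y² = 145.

Express y = (−10 + x)/2 and substitute into the circle:
5x² − 20x − 480 = 0  ⟹  x² − 4x − 96 = 0
x = 12 or x = −8, giving (12, 1) and (−8, −9).

(−8, −9) and (12, 1)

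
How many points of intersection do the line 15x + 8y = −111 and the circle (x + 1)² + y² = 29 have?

d² = (15·(−1) + 8·0 − (−111))²/289 = 9216/289; r² = 29.
Since d² > r², the line lies outside the circle.

0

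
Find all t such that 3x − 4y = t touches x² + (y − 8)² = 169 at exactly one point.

t = −97 or t = 33

For a tangent, require d(centre, line) = r = 13.
|3·0 − 4·8 − t| / √25 = 13
|t − (−32)| = 13·5, so t = 33 or t = −97.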